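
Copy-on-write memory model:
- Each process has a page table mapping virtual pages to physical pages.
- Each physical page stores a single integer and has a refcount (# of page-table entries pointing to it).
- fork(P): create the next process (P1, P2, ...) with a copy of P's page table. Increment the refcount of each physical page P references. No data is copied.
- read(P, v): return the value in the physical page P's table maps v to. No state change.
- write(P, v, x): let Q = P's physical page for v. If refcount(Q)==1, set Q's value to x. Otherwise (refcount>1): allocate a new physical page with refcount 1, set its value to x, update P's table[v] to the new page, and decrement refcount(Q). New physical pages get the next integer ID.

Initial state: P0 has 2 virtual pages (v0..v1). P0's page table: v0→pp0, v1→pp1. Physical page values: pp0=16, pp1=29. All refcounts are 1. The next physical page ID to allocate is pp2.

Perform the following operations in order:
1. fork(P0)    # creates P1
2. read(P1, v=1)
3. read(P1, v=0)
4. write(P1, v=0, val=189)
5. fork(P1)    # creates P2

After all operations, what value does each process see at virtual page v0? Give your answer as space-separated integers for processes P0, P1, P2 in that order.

Op 1: fork(P0) -> P1. 2 ppages; refcounts: pp0:2 pp1:2
Op 2: read(P1, v1) -> 29. No state change.
Op 3: read(P1, v0) -> 16. No state change.
Op 4: write(P1, v0, 189). refcount(pp0)=2>1 -> COPY to pp2. 3 ppages; refcounts: pp0:1 pp1:2 pp2:1
Op 5: fork(P1) -> P2. 3 ppages; refcounts: pp0:1 pp1:3 pp2:2
P0: v0 -> pp0 = 16
P1: v0 -> pp2 = 189
P2: v0 -> pp2 = 189

Answer: 16 189 189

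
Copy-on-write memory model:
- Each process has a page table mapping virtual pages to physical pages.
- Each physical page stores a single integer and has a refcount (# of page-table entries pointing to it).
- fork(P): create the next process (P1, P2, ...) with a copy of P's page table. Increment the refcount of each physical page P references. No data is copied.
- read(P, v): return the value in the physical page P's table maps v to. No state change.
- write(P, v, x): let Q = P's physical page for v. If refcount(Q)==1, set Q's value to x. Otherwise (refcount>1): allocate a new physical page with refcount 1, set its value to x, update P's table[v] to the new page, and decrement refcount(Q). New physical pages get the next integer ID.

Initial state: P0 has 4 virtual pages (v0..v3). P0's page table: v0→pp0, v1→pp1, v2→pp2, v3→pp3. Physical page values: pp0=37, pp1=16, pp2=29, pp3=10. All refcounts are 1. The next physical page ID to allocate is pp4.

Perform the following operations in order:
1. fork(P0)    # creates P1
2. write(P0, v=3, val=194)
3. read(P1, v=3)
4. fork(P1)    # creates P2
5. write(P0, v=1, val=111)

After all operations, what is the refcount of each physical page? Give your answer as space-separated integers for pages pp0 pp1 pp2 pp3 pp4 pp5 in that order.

Answer: 3 2 3 2 1 1

Derivation:
Op 1: fork(P0) -> P1. 4 ppages; refcounts: pp0:2 pp1:2 pp2:2 pp3:2
Op 2: write(P0, v3, 194). refcount(pp3)=2>1 -> COPY to pp4. 5 ppages; refcounts: pp0:2 pp1:2 pp2:2 pp3:1 pp4:1
Op 3: read(P1, v3) -> 10. No state change.
Op 4: fork(P1) -> P2. 5 ppages; refcounts: pp0:3 pp1:3 pp2:3 pp3:2 pp4:1
Op 5: write(P0, v1, 111). refcount(pp1)=3>1 -> COPY to pp5. 6 ppages; refcounts: pp0:3 pp1:2 pp2:3 pp3:2 pp4:1 pp5:1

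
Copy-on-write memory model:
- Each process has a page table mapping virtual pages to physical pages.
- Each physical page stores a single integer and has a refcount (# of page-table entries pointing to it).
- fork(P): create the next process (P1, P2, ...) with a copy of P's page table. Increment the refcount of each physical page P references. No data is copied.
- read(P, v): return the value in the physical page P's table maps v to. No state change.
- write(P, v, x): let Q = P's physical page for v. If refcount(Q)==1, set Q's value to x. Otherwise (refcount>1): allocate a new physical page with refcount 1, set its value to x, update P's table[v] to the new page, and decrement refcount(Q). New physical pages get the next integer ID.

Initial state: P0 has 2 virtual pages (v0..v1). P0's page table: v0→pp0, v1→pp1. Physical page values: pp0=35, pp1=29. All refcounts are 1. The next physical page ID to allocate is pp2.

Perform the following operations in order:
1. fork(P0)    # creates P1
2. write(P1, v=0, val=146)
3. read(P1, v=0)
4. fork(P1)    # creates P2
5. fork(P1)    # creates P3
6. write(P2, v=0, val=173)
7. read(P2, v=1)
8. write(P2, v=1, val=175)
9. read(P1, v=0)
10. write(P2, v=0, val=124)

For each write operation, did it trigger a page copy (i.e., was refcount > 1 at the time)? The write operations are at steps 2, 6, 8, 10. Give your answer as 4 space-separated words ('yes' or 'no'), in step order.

Op 1: fork(P0) -> P1. 2 ppages; refcounts: pp0:2 pp1:2
Op 2: write(P1, v0, 146). refcount(pp0)=2>1 -> COPY to pp2. 3 ppages; refcounts: pp0:1 pp1:2 pp2:1
Op 3: read(P1, v0) -> 146. No state change.
Op 4: fork(P1) -> P2. 3 ppages; refcounts: pp0:1 pp1:3 pp2:2
Op 5: fork(P1) -> P3. 3 ppages; refcounts: pp0:1 pp1:4 pp2:3
Op 6: write(P2, v0, 173). refcount(pp2)=3>1 -> COPY to pp3. 4 ppages; refcounts: pp0:1 pp1:4 pp2:2 pp3:1
Op 7: read(P2, v1) -> 29. No state change.
Op 8: write(P2, v1, 175). refcount(pp1)=4>1 -> COPY to pp4. 5 ppages; refcounts: pp0:1 pp1:3 pp2:2 pp3:1 pp4:1
Op 9: read(P1, v0) -> 146. No state change.
Op 10: write(P2, v0, 124). refcount(pp3)=1 -> write in place. 5 ppages; refcounts: pp0:1 pp1:3 pp2:2 pp3:1 pp4:1

yes yes yes no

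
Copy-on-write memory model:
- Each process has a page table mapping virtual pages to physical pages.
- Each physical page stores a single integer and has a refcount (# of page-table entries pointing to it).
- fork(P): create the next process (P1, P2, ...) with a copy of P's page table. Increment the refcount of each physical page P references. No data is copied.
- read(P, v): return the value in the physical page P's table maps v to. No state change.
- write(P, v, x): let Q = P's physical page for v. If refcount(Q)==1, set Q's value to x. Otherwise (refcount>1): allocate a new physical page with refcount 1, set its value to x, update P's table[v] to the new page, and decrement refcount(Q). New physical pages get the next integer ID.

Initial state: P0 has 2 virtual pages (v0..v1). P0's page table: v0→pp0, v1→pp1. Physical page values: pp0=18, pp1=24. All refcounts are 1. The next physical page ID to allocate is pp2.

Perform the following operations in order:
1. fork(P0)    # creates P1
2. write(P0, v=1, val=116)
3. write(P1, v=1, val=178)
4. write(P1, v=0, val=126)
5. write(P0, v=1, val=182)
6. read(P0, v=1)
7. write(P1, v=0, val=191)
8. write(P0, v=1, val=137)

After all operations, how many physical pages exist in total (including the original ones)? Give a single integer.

Answer: 4

Derivation:
Op 1: fork(P0) -> P1. 2 ppages; refcounts: pp0:2 pp1:2
Op 2: write(P0, v1, 116). refcount(pp1)=2>1 -> COPY to pp2. 3 ppages; refcounts: pp0:2 pp1:1 pp2:1
Op 3: write(P1, v1, 178). refcount(pp1)=1 -> write in place. 3 ppages; refcounts: pp0:2 pp1:1 pp2:1
Op 4: write(P1, v0, 126). refcount(pp0)=2>1 -> COPY to pp3. 4 ppages; refcounts: pp0:1 pp1:1 pp2:1 pp3:1
Op 5: write(P0, v1, 182). refcount(pp2)=1 -> write in place. 4 ppages; refcounts: pp0:1 pp1:1 pp2:1 pp3:1
Op 6: read(P0, v1) -> 182. No state change.
Op 7: write(P1, v0, 191). refcount(pp3)=1 -> write in place. 4 ppages; refcounts: pp0:1 pp1:1 pp2:1 pp3:1
Op 8: write(P0, v1, 137). refcount(pp2)=1 -> write in place. 4 ppages; refcounts: pp0:1 pp1:1 pp2:1 pp3:1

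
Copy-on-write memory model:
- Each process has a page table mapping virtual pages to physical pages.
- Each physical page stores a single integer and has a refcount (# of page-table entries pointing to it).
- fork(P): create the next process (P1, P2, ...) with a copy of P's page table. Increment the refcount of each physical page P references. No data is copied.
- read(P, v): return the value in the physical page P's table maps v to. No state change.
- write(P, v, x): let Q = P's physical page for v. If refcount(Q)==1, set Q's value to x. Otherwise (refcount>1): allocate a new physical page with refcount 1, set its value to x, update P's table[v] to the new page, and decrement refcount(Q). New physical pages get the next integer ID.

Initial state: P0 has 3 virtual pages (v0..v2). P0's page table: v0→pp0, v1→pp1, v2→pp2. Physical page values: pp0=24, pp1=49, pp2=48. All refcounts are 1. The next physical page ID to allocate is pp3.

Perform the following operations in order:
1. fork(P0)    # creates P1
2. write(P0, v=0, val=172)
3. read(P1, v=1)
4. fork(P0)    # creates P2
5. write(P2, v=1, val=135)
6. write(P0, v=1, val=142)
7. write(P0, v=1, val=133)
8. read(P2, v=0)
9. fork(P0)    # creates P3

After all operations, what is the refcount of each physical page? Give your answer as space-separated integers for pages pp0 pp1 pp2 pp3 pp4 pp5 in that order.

Op 1: fork(P0) -> P1. 3 ppages; refcounts: pp0:2 pp1:2 pp2:2
Op 2: write(P0, v0, 172). refcount(pp0)=2>1 -> COPY to pp3. 4 ppages; refcounts: pp0:1 pp1:2 pp2:2 pp3:1
Op 3: read(P1, v1) -> 49. No state change.
Op 4: fork(P0) -> P2. 4 ppages; refcounts: pp0:1 pp1:3 pp2:3 pp3:2
Op 5: write(P2, v1, 135). refcount(pp1)=3>1 -> COPY to pp4. 5 ppages; refcounts: pp0:1 pp1:2 pp2:3 pp3:2 pp4:1
Op 6: write(P0, v1, 142). refcount(pp1)=2>1 -> COPY to pp5. 6 ppages; refcounts: pp0:1 pp1:1 pp2:3 pp3:2 pp4:1 pp5:1
Op 7: write(P0, v1, 133). refcount(pp5)=1 -> write in place. 6 ppages; refcounts: pp0:1 pp1:1 pp2:3 pp3:2 pp4:1 pp5:1
Op 8: read(P2, v0) -> 172. No state change.
Op 9: fork(P0) -> P3. 6 ppages; refcounts: pp0:1 pp1:1 pp2:4 pp3:3 pp4:1 pp5:2

Answer: 1 1 4 3 1 2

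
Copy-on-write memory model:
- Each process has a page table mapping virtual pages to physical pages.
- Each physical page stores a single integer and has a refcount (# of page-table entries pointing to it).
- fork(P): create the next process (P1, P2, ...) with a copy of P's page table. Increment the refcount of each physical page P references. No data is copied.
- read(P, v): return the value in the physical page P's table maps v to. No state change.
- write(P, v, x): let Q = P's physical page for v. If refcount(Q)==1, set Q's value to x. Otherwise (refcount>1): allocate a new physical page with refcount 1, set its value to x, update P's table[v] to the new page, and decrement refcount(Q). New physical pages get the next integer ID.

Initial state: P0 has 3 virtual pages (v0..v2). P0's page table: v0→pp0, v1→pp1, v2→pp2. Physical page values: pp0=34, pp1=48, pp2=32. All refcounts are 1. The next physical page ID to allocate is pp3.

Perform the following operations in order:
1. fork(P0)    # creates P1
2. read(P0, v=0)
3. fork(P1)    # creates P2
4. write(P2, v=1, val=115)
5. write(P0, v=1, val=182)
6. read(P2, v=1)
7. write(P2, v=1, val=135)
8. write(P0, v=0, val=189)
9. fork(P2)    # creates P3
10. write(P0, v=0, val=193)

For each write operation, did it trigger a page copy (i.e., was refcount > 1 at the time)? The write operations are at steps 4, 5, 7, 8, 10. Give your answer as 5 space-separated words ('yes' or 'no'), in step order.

Op 1: fork(P0) -> P1. 3 ppages; refcounts: pp0:2 pp1:2 pp2:2
Op 2: read(P0, v0) -> 34. No state change.
Op 3: fork(P1) -> P2. 3 ppages; refcounts: pp0:3 pp1:3 pp2:3
Op 4: write(P2, v1, 115). refcount(pp1)=3>1 -> COPY to pp3. 4 ppages; refcounts: pp0:3 pp1:2 pp2:3 pp3:1
Op 5: write(P0, v1, 182). refcount(pp1)=2>1 -> COPY to pp4. 5 ppages; refcounts: pp0:3 pp1:1 pp2:3 pp3:1 pp4:1
Op 6: read(P2, v1) -> 115. No state change.
Op 7: write(P2, v1, 135). refcount(pp3)=1 -> write in place. 5 ppages; refcounts: pp0:3 pp1:1 pp2:3 pp3:1 pp4:1
Op 8: write(P0, v0, 189). refcount(pp0)=3>1 -> COPY to pp5. 6 ppages; refcounts: pp0:2 pp1:1 pp2:3 pp3:1 pp4:1 pp5:1
Op 9: fork(P2) -> P3. 6 ppages; refcounts: pp0:3 pp1:1 pp2:4 pp3:2 pp4:1 pp5:1
Op 10: write(P0, v0, 193). refcount(pp5)=1 -> write in place. 6 ppages; refcounts: pp0:3 pp1:1 pp2:4 pp3:2 pp4:1 pp5:1

yes yes no yes no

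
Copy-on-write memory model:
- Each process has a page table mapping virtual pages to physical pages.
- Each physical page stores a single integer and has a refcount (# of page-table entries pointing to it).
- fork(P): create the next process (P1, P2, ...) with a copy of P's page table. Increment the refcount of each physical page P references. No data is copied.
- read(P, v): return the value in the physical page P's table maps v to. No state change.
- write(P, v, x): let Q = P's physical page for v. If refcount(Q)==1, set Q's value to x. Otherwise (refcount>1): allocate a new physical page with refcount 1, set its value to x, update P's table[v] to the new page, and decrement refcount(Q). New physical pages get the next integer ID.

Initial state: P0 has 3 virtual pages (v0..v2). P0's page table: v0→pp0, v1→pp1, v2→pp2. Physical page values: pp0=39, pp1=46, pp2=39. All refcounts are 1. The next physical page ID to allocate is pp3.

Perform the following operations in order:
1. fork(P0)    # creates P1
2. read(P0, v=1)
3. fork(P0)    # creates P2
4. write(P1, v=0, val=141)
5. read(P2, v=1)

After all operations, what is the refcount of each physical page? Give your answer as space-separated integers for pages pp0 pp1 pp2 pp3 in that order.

Op 1: fork(P0) -> P1. 3 ppages; refcounts: pp0:2 pp1:2 pp2:2
Op 2: read(P0, v1) -> 46. No state change.
Op 3: fork(P0) -> P2. 3 ppages; refcounts: pp0:3 pp1:3 pp2:3
Op 4: write(P1, v0, 141). refcount(pp0)=3>1 -> COPY to pp3. 4 ppages; refcounts: pp0:2 pp1:3 pp2:3 pp3:1
Op 5: read(P2, v1) -> 46. No state change.

Answer: 2 3 3 1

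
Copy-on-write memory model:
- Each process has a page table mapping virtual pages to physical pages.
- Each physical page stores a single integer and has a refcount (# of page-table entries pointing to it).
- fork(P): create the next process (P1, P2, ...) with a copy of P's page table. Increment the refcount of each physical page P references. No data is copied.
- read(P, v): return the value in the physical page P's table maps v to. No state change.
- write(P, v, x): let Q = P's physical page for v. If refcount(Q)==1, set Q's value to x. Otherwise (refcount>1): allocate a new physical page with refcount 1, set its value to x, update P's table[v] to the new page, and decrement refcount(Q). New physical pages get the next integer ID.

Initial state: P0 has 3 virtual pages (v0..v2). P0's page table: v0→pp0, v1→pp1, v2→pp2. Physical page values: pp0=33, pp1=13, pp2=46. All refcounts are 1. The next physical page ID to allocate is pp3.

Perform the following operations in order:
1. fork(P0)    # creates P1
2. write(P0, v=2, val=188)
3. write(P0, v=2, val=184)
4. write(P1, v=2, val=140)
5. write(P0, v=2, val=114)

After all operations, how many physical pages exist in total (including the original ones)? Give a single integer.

Op 1: fork(P0) -> P1. 3 ppages; refcounts: pp0:2 pp1:2 pp2:2
Op 2: write(P0, v2, 188). refcount(pp2)=2>1 -> COPY to pp3. 4 ppages; refcounts: pp0:2 pp1:2 pp2:1 pp3:1
Op 3: write(P0, v2, 184). refcount(pp3)=1 -> write in place. 4 ppages; refcounts: pp0:2 pp1:2 pp2:1 pp3:1
Op 4: write(P1, v2, 140). refcount(pp2)=1 -> write in place. 4 ppages; refcounts: pp0:2 pp1:2 pp2:1 pp3:1
Op 5: write(P0, v2, 114). refcount(pp3)=1 -> write in place. 4 ppages; refcounts: pp0:2 pp1:2 pp2:1 pp3:1

Answer: 4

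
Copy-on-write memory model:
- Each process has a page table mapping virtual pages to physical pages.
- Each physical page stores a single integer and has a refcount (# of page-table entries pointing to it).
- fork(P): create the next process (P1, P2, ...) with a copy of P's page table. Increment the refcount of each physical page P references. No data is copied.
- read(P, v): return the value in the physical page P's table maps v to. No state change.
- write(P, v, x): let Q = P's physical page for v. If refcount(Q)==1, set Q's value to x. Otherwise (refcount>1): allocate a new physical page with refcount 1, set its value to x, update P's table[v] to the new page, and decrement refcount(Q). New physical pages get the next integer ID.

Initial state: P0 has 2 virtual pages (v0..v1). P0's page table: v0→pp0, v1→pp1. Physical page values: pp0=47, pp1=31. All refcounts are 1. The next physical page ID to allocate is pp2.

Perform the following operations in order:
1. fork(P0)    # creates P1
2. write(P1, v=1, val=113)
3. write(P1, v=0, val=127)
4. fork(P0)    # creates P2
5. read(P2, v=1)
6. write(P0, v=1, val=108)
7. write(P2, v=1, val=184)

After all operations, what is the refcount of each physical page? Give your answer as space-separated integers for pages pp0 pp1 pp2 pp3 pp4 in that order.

Op 1: fork(P0) -> P1. 2 ppages; refcounts: pp0:2 pp1:2
Op 2: write(P1, v1, 113). refcount(pp1)=2>1 -> COPY to pp2. 3 ppages; refcounts: pp0:2 pp1:1 pp2:1
Op 3: write(P1, v0, 127). refcount(pp0)=2>1 -> COPY to pp3. 4 ppages; refcounts: pp0:1 pp1:1 pp2:1 pp3:1
Op 4: fork(P0) -> P2. 4 ppages; refcounts: pp0:2 pp1:2 pp2:1 pp3:1
Op 5: read(P2, v1) -> 31. No state change.
Op 6: write(P0, v1, 108). refcount(pp1)=2>1 -> COPY to pp4. 5 ppages; refcounts: pp0:2 pp1:1 pp2:1 pp3:1 pp4:1
Op 7: write(P2, v1, 184). refcount(pp1)=1 -> write in place. 5 ppages; refcounts: pp0:2 pp1:1 pp2:1 pp3:1 pp4:1

Answer: 2 1 1 1 1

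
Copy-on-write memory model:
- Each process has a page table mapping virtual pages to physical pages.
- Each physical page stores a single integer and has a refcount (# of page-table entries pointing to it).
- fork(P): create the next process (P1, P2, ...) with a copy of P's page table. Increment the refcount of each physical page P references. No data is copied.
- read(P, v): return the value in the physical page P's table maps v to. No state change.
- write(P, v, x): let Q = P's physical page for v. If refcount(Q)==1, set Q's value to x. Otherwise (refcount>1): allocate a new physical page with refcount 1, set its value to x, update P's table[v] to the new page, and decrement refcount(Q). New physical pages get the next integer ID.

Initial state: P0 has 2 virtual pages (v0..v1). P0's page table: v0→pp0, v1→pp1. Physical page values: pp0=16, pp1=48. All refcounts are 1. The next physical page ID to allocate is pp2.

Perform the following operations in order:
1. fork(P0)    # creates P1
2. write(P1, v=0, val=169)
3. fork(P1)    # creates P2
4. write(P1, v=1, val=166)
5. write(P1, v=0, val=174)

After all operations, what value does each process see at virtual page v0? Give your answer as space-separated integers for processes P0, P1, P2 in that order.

Answer: 16 174 169

Derivation:
Op 1: fork(P0) -> P1. 2 ppages; refcounts: pp0:2 pp1:2
Op 2: write(P1, v0, 169). refcount(pp0)=2>1 -> COPY to pp2. 3 ppages; refcounts: pp0:1 pp1:2 pp2:1
Op 3: fork(P1) -> P2. 3 ppages; refcounts: pp0:1 pp1:3 pp2:2
Op 4: write(P1, v1, 166). refcount(pp1)=3>1 -> COPY to pp3. 4 ppages; refcounts: pp0:1 pp1:2 pp2:2 pp3:1
Op 5: write(P1, v0, 174). refcount(pp2)=2>1 -> COPY to pp4. 5 ppages; refcounts: pp0:1 pp1:2 pp2:1 pp3:1 pp4:1
P0: v0 -> pp0 = 16
P1: v0 -> pp4 = 174
P2: v0 -> pp2 = 169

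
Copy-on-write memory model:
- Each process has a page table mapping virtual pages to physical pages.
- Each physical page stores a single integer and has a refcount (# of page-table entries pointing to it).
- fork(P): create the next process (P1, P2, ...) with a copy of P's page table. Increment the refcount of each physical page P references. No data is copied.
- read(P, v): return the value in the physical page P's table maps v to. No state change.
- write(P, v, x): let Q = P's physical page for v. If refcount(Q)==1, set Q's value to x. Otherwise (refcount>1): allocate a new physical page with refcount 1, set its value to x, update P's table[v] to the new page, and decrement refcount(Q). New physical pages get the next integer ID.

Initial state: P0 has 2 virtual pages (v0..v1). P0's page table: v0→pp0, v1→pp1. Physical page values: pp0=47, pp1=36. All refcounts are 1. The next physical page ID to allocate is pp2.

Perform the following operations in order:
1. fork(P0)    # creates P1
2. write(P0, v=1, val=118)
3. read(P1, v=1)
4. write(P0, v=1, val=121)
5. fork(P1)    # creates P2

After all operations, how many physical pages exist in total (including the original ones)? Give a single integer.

Op 1: fork(P0) -> P1. 2 ppages; refcounts: pp0:2 pp1:2
Op 2: write(P0, v1, 118). refcount(pp1)=2>1 -> COPY to pp2. 3 ppages; refcounts: pp0:2 pp1:1 pp2:1
Op 3: read(P1, v1) -> 36. No state change.
Op 4: write(P0, v1, 121). refcount(pp2)=1 -> write in place. 3 ppages; refcounts: pp0:2 pp1:1 pp2:1
Op 5: fork(P1) -> P2. 3 ppages; refcounts: pp0:3 pp1:2 pp2:1

Answer: 3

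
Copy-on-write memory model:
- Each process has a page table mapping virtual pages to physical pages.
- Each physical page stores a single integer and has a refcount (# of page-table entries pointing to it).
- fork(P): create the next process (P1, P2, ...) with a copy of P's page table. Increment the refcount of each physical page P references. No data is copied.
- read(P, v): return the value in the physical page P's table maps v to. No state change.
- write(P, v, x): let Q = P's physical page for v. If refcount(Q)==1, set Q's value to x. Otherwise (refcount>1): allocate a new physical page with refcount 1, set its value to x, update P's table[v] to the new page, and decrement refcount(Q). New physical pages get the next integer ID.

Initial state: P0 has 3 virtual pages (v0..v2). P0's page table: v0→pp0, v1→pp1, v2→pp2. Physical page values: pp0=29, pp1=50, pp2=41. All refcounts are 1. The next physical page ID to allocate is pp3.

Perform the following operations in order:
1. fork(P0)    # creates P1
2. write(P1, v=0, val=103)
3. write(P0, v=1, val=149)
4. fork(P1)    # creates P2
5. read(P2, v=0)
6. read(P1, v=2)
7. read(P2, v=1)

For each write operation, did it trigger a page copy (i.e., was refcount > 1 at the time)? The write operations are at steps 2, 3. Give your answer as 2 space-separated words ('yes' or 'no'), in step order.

Op 1: fork(P0) -> P1. 3 ppages; refcounts: pp0:2 pp1:2 pp2:2
Op 2: write(P1, v0, 103). refcount(pp0)=2>1 -> COPY to pp3. 4 ppages; refcounts: pp0:1 pp1:2 pp2:2 pp3:1
Op 3: write(P0, v1, 149). refcount(pp1)=2>1 -> COPY to pp4. 5 ppages; refcounts: pp0:1 pp1:1 pp2:2 pp3:1 pp4:1
Op 4: fork(P1) -> P2. 5 ppages; refcounts: pp0:1 pp1:2 pp2:3 pp3:2 pp4:1
Op 5: read(P2, v0) -> 103. No state change.
Op 6: read(P1, v2) -> 41. No state change.
Op 7: read(P2, v1) -> 50. No state change.

yes yes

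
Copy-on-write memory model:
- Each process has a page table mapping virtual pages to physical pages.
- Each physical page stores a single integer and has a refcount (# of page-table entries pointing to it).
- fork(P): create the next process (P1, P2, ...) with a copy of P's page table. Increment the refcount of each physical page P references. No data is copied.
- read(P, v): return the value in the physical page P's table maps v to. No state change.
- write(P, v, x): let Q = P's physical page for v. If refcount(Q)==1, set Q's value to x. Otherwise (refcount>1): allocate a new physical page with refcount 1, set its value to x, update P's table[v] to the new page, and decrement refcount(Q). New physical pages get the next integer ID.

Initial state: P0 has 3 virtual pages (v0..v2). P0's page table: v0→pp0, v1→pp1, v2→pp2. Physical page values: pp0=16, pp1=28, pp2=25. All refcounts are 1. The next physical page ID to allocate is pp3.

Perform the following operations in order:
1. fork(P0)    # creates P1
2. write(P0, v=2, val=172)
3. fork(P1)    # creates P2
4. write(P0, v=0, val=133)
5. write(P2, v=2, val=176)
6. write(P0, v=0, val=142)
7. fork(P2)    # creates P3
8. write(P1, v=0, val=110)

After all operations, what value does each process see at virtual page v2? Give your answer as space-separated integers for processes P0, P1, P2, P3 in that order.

Answer: 172 25 176 176

Derivation:
Op 1: fork(P0) -> P1. 3 ppages; refcounts: pp0:2 pp1:2 pp2:2
Op 2: write(P0, v2, 172). refcount(pp2)=2>1 -> COPY to pp3. 4 ppages; refcounts: pp0:2 pp1:2 pp2:1 pp3:1
Op 3: fork(P1) -> P2. 4 ppages; refcounts: pp0:3 pp1:3 pp2:2 pp3:1
Op 4: write(P0, v0, 133). refcount(pp0)=3>1 -> COPY to pp4. 5 ppages; refcounts: pp0:2 pp1:3 pp2:2 pp3:1 pp4:1
Op 5: write(P2, v2, 176). refcount(pp2)=2>1 -> COPY to pp5. 6 ppages; refcounts: pp0:2 pp1:3 pp2:1 pp3:1 pp4:1 pp5:1
Op 6: write(P0, v0, 142). refcount(pp4)=1 -> write in place. 6 ppages; refcounts: pp0:2 pp1:3 pp2:1 pp3:1 pp4:1 pp5:1
Op 7: fork(P2) -> P3. 6 ppages; refcounts: pp0:3 pp1:4 pp2:1 pp3:1 pp4:1 pp5:2
Op 8: write(P1, v0, 110). refcount(pp0)=3>1 -> COPY to pp6. 7 ppages; refcounts: pp0:2 pp1:4 pp2:1 pp3:1 pp4:1 pp5:2 pp6:1
P0: v2 -> pp3 = 172
P1: v2 -> pp2 = 25
P2: v2 -> pp5 = 176
P3: v2 -> pp5 = 176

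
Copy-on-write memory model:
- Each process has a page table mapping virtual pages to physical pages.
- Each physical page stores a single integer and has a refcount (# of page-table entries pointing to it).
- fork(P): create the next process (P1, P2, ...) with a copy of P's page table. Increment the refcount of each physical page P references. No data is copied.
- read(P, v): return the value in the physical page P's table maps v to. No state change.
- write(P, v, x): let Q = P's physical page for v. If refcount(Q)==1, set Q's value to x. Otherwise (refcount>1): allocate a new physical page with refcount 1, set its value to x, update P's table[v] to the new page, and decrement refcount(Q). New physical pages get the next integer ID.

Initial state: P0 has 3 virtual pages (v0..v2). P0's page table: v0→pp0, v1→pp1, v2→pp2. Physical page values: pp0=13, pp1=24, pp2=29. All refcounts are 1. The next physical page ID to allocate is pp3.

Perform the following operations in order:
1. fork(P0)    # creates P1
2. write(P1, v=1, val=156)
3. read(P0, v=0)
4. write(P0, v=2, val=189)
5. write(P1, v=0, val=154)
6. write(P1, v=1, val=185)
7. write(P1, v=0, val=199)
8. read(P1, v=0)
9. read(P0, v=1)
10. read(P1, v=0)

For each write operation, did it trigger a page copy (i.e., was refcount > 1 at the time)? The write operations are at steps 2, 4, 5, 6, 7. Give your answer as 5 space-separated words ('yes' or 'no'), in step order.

Op 1: fork(P0) -> P1. 3 ppages; refcounts: pp0:2 pp1:2 pp2:2
Op 2: write(P1, v1, 156). refcount(pp1)=2>1 -> COPY to pp3. 4 ppages; refcounts: pp0:2 pp1:1 pp2:2 pp3:1
Op 3: read(P0, v0) -> 13. No state change.
Op 4: write(P0, v2, 189). refcount(pp2)=2>1 -> COPY to pp4. 5 ppages; refcounts: pp0:2 pp1:1 pp2:1 pp3:1 pp4:1
Op 5: write(P1, v0, 154). refcount(pp0)=2>1 -> COPY to pp5. 6 ppages; refcounts: pp0:1 pp1:1 pp2:1 pp3:1 pp4:1 pp5:1
Op 6: write(P1, v1, 185). refcount(pp3)=1 -> write in place. 6 ppages; refcounts: pp0:1 pp1:1 pp2:1 pp3:1 pp4:1 pp5:1
Op 7: write(P1, v0, 199). refcount(pp5)=1 -> write in place. 6 ppages; refcounts: pp0:1 pp1:1 pp2:1 pp3:1 pp4:1 pp5:1
Op 8: read(P1, v0) -> 199. No state change.
Op 9: read(P0, v1) -> 24. No state change.
Op 10: read(P1, v0) -> 199. No state change.

yes yes yes no no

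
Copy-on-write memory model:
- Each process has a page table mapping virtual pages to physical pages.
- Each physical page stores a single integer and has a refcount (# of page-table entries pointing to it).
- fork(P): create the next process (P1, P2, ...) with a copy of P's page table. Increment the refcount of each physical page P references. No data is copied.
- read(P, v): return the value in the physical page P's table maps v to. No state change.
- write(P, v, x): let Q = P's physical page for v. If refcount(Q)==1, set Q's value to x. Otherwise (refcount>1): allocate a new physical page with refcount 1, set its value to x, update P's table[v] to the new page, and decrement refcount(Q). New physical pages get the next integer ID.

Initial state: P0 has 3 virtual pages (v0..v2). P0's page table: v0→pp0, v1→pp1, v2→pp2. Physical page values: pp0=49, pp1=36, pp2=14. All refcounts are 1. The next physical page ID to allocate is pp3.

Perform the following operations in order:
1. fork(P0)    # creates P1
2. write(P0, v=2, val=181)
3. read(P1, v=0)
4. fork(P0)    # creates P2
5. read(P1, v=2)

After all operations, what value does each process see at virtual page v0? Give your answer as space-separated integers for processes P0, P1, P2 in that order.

Op 1: fork(P0) -> P1. 3 ppages; refcounts: pp0:2 pp1:2 pp2:2
Op 2: write(P0, v2, 181). refcount(pp2)=2>1 -> COPY to pp3. 4 ppages; refcounts: pp0:2 pp1:2 pp2:1 pp3:1
Op 3: read(P1, v0) -> 49. No state change.
Op 4: fork(P0) -> P2. 4 ppages; refcounts: pp0:3 pp1:3 pp2:1 pp3:2
Op 5: read(P1, v2) -> 14. No state change.
P0: v0 -> pp0 = 49
P1: v0 -> pp0 = 49
P2: v0 -> pp0 = 49

Answer: 49 49 49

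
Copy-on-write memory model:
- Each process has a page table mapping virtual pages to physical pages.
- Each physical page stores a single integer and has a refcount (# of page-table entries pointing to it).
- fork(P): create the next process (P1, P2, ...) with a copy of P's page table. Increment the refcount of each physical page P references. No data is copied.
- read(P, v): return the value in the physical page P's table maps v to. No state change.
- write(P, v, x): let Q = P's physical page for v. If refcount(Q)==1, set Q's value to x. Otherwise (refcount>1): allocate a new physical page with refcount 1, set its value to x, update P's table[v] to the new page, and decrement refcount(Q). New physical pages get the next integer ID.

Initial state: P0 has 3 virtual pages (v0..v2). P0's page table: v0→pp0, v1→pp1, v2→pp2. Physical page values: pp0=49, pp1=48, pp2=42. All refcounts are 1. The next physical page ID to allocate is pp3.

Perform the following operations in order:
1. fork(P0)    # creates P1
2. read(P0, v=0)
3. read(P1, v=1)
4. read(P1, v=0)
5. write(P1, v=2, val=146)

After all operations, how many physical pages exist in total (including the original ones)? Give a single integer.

Answer: 4

Derivation:
Op 1: fork(P0) -> P1. 3 ppages; refcounts: pp0:2 pp1:2 pp2:2
Op 2: read(P0, v0) -> 49. No state change.
Op 3: read(P1, v1) -> 48. No state change.
Op 4: read(P1, v0) -> 49. No state change.
Op 5: write(P1, v2, 146). refcount(pp2)=2>1 -> COPY to pp3. 4 ppages; refcounts: pp0:2 pp1:2 pp2:1 pp3:1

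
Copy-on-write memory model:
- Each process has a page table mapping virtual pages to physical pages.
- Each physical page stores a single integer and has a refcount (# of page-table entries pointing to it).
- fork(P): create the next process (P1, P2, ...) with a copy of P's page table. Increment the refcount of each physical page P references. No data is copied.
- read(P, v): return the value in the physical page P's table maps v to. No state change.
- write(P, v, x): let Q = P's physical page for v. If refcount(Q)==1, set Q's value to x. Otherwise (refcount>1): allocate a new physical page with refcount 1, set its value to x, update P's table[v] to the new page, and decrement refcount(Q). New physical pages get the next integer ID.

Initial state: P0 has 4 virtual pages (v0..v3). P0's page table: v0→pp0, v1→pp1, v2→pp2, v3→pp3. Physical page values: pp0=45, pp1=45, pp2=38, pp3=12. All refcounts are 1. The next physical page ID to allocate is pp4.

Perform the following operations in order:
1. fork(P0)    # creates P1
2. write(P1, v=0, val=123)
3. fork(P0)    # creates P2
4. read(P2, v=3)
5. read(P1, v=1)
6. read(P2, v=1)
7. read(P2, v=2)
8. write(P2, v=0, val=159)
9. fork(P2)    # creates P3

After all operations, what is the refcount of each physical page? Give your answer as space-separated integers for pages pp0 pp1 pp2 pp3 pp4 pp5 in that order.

Answer: 1 4 4 4 1 2

Derivation:
Op 1: fork(P0) -> P1. 4 ppages; refcounts: pp0:2 pp1:2 pp2:2 pp3:2
Op 2: write(P1, v0, 123). refcount(pp0)=2>1 -> COPY to pp4. 5 ppages; refcounts: pp0:1 pp1:2 pp2:2 pp3:2 pp4:1
Op 3: fork(P0) -> P2. 5 ppages; refcounts: pp0:2 pp1:3 pp2:3 pp3:3 pp4:1
Op 4: read(P2, v3) -> 12. No state change.
Op 5: read(P1, v1) -> 45. No state change.
Op 6: read(P2, v1) -> 45. No state change.
Op 7: read(P2, v2) -> 38. No state change.
Op 8: write(P2, v0, 159). refcount(pp0)=2>1 -> COPY to pp5. 6 ppages; refcounts: pp0:1 pp1:3 pp2:3 pp3:3 pp4:1 pp5:1
Op 9: fork(P2) -> P3. 6 ppages; refcounts: pp0:1 pp1:4 pp2:4 pp3:4 pp4:1 pp5:2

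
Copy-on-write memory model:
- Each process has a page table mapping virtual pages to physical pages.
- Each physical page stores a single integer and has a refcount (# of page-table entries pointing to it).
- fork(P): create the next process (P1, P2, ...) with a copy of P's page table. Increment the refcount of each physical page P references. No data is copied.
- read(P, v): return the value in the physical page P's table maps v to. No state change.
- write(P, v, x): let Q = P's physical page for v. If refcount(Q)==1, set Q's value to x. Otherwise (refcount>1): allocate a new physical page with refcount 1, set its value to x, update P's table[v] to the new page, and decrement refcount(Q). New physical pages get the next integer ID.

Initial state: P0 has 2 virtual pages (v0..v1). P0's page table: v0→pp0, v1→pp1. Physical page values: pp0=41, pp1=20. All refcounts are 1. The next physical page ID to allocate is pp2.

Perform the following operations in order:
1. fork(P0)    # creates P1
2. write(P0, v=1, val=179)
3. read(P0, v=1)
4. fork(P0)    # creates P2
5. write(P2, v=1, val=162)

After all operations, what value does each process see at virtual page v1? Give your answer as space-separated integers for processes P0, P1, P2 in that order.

Answer: 179 20 162

Derivation:
Op 1: fork(P0) -> P1. 2 ppages; refcounts: pp0:2 pp1:2
Op 2: write(P0, v1, 179). refcount(pp1)=2>1 -> COPY to pp2. 3 ppages; refcounts: pp0:2 pp1:1 pp2:1
Op 3: read(P0, v1) -> 179. No state change.
Op 4: fork(P0) -> P2. 3 ppages; refcounts: pp0:3 pp1:1 pp2:2
Op 5: write(P2, v1, 162). refcount(pp2)=2>1 -> COPY to pp3. 4 ppages; refcounts: pp0:3 pp1:1 pp2:1 pp3:1
P0: v1 -> pp2 = 179
P1: v1 -> pp1 = 20
P2: v1 -> pp3 = 162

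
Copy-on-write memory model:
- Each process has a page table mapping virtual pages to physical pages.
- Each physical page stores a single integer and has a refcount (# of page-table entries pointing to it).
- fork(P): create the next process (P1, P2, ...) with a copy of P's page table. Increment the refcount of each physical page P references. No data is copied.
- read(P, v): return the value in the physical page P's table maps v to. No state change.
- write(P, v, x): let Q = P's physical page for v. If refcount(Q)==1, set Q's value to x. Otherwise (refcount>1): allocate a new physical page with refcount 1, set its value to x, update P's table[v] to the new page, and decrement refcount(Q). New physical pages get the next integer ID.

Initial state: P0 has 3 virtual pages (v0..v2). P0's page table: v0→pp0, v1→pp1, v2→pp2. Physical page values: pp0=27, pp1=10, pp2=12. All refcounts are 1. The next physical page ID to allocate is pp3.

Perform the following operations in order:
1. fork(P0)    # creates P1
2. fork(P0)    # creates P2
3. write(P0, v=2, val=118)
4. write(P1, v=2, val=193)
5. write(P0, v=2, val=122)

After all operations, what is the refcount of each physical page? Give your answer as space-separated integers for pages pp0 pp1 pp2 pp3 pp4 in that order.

Op 1: fork(P0) -> P1. 3 ppages; refcounts: pp0:2 pp1:2 pp2:2
Op 2: fork(P0) -> P2. 3 ppages; refcounts: pp0:3 pp1:3 pp2:3
Op 3: write(P0, v2, 118). refcount(pp2)=3>1 -> COPY to pp3. 4 ppages; refcounts: pp0:3 pp1:3 pp2:2 pp3:1
Op 4: write(P1, v2, 193). refcount(pp2)=2>1 -> COPY to pp4. 5 ppages; refcounts: pp0:3 pp1:3 pp2:1 pp3:1 pp4:1
Op 5: write(P0, v2, 122). refcount(pp3)=1 -> write in place. 5 ppages; refcounts: pp0:3 pp1:3 pp2:1 pp3:1 pp4:1

Answer: 3 3 1 1 1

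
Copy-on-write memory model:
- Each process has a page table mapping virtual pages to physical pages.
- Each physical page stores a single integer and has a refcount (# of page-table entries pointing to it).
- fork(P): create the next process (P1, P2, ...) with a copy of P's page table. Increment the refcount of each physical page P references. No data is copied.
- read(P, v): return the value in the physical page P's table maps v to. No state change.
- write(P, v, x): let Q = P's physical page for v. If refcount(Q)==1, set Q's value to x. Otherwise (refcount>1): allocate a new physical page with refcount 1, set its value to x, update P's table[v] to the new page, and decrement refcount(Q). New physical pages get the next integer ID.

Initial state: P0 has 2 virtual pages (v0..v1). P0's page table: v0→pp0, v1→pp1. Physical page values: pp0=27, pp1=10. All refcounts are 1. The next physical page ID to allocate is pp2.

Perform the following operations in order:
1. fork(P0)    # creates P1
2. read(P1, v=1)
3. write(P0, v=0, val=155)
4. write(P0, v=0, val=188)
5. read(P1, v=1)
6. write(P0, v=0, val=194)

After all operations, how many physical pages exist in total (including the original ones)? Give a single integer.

Op 1: fork(P0) -> P1. 2 ppages; refcounts: pp0:2 pp1:2
Op 2: read(P1, v1) -> 10. No state change.
Op 3: write(P0, v0, 155). refcount(pp0)=2>1 -> COPY to pp2. 3 ppages; refcounts: pp0:1 pp1:2 pp2:1
Op 4: write(P0, v0, 188). refcount(pp2)=1 -> write in place. 3 ppages; refcounts: pp0:1 pp1:2 pp2:1
Op 5: read(P1, v1) -> 10. No state change.
Op 6: write(P0, v0, 194). refcount(pp2)=1 -> write in place. 3 ppages; refcounts: pp0:1 pp1:2 pp2:1

Answer: 3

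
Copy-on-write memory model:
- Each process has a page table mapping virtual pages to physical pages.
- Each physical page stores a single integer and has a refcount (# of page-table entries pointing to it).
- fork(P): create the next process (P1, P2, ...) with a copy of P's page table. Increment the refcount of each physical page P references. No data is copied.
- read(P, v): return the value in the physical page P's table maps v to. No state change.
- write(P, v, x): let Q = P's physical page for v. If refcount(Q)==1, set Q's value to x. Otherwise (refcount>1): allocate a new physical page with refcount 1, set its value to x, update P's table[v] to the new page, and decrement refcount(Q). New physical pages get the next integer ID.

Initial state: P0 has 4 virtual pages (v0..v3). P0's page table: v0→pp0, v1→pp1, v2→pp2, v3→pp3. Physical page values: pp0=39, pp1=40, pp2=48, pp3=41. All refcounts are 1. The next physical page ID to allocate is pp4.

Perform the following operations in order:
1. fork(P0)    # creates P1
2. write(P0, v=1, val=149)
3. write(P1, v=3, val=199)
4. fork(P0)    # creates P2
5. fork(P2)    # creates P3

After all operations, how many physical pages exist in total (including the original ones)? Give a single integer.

Answer: 6

Derivation:
Op 1: fork(P0) -> P1. 4 ppages; refcounts: pp0:2 pp1:2 pp2:2 pp3:2
Op 2: write(P0, v1, 149). refcount(pp1)=2>1 -> COPY to pp4. 5 ppages; refcounts: pp0:2 pp1:1 pp2:2 pp3:2 pp4:1
Op 3: write(P1, v3, 199). refcount(pp3)=2>1 -> COPY to pp5. 6 ppages; refcounts: pp0:2 pp1:1 pp2:2 pp3:1 pp4:1 pp5:1
Op 4: fork(P0) -> P2. 6 ppages; refcounts: pp0:3 pp1:1 pp2:3 pp3:2 pp4:2 pp5:1
Op 5: fork(P2) -> P3. 6 ppages; refcounts: pp0:4 pp1:1 pp2:4 pp3:3 pp4:3 pp5:1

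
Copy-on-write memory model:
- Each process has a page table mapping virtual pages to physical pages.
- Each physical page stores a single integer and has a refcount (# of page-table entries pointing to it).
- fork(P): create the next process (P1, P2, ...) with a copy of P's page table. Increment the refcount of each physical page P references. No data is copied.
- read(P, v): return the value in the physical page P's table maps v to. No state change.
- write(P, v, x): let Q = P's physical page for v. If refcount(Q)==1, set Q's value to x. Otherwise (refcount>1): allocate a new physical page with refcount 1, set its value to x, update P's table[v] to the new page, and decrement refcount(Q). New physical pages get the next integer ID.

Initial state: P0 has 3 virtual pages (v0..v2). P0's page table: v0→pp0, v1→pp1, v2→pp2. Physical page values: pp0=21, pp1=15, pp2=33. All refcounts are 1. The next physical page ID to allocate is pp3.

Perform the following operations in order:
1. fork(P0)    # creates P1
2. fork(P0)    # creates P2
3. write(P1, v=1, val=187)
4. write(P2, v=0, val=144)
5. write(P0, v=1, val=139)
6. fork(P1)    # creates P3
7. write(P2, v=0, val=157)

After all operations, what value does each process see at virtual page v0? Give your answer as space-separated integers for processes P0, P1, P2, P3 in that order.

Answer: 21 21 157 21

Derivation:
Op 1: fork(P0) -> P1. 3 ppages; refcounts: pp0:2 pp1:2 pp2:2
Op 2: fork(P0) -> P2. 3 ppages; refcounts: pp0:3 pp1:3 pp2:3
Op 3: write(P1, v1, 187). refcount(pp1)=3>1 -> COPY to pp3. 4 ppages; refcounts: pp0:3 pp1:2 pp2:3 pp3:1
Op 4: write(P2, v0, 144). refcount(pp0)=3>1 -> COPY to pp4. 5 ppages; refcounts: pp0:2 pp1:2 pp2:3 pp3:1 pp4:1
Op 5: write(P0, v1, 139). refcount(pp1)=2>1 -> COPY to pp5. 6 ppages; refcounts: pp0:2 pp1:1 pp2:3 pp3:1 pp4:1 pp5:1
Op 6: fork(P1) -> P3. 6 ppages; refcounts: pp0:3 pp1:1 pp2:4 pp3:2 pp4:1 pp5:1
Op 7: write(P2, v0, 157). refcount(pp4)=1 -> write in place. 6 ppages; refcounts: pp0:3 pp1:1 pp2:4 pp3:2 pp4:1 pp5:1
P0: v0 -> pp0 = 21
P1: v0 -> pp0 = 21
P2: v0 -> pp4 = 157
P3: v0 -> pp0 = 21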